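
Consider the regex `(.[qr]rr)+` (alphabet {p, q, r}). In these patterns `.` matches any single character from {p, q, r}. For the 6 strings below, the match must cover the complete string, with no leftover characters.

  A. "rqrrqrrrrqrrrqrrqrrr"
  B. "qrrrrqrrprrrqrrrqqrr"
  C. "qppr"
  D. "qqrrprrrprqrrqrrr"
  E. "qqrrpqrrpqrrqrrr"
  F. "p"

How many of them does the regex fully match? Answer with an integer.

3

A → match
B → match
C → no match — must end with "rr"
D → no match
E → match
F → no match — must end with "rr"
Total matched: 3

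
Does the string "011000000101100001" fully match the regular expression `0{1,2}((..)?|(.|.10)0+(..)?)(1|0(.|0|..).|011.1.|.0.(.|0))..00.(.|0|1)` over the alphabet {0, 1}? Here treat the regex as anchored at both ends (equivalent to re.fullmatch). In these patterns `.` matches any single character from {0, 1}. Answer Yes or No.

Yes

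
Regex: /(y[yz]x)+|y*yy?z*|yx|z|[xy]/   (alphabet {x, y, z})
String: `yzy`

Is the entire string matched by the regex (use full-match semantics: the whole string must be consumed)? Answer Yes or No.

No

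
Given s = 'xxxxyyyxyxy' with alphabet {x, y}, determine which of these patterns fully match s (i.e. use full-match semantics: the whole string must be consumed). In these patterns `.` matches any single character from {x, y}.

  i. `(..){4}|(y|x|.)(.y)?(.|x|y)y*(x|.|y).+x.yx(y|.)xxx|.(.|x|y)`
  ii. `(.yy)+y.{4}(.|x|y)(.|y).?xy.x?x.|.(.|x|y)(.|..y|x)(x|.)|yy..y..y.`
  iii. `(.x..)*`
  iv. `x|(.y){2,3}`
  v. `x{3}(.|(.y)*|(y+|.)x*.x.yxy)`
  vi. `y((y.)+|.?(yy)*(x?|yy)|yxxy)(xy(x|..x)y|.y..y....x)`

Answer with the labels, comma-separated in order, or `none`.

i → no match
ii → no match
iii → no match
iv → no match
v → match
vi → no match — must start with 'y'

v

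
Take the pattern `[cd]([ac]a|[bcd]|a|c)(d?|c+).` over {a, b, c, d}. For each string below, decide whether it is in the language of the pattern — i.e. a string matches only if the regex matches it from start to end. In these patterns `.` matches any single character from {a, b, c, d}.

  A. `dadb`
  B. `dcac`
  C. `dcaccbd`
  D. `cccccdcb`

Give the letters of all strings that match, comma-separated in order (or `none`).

A, B

A → match
B → match
C → no match
D → no match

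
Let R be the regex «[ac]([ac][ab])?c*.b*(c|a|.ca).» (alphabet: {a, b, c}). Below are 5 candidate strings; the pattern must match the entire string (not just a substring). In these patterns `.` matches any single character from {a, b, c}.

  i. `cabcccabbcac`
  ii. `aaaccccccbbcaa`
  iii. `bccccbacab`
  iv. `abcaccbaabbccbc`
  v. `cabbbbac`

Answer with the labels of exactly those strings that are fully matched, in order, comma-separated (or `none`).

i → match
ii → match
iii → no match
iv → no match
v → match

i, ii, v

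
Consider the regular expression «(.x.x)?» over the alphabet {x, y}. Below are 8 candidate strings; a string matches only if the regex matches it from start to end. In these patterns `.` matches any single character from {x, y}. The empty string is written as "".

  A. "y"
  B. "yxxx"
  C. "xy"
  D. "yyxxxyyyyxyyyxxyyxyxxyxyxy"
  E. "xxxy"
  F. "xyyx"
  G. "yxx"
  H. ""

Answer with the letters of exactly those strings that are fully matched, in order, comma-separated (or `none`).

B, H

A → no match
B → match
C → no match
D → no match
E → no match
F → no match
G → no match
H → match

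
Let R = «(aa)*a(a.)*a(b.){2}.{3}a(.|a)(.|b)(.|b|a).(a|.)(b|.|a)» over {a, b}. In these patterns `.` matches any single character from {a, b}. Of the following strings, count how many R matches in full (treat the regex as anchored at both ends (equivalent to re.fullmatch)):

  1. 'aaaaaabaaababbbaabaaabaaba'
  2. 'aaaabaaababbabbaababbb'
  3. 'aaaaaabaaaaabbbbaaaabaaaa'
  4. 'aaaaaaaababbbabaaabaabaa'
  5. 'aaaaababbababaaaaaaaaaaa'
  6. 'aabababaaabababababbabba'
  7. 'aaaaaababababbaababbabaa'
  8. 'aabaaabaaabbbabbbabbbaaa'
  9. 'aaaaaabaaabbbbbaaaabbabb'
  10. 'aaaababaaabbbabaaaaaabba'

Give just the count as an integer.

1 → match
2 → match
3 → no match
4 → match
5 → no match
6 → match
7 → match
8 → match
9 → match
10 → match
Total matched: 8

8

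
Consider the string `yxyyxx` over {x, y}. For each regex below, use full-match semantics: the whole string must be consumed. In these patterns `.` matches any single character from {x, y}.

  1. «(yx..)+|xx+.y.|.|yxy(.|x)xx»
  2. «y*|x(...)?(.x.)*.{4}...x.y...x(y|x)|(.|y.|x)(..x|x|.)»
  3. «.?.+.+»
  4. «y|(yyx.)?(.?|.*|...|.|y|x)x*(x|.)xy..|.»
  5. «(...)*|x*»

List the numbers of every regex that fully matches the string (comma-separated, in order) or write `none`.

1, 3, 5

1 → match
2 → no match
3 → match
4 → no match
5 → match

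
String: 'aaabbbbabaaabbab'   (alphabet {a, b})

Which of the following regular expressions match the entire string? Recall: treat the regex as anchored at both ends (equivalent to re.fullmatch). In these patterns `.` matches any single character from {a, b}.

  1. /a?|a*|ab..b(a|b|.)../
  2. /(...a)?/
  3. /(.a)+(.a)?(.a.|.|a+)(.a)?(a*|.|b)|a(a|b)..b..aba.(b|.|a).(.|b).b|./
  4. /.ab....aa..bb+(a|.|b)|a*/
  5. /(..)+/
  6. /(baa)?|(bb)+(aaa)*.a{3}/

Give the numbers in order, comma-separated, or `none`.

1 → no match
2 → no match
3 → match
4 → no match
5 → match
6 → no match

3, 5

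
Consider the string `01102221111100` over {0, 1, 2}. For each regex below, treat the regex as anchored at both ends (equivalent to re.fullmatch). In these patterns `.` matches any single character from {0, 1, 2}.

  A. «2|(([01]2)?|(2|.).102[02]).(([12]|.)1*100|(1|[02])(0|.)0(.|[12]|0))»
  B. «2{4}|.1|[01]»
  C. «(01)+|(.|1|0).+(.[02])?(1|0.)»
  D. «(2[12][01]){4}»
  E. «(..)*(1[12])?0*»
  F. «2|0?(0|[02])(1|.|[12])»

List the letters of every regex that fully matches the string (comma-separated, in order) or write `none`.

A, C, E

A → match
B → no match
C → match
D → no match — must start with `2`
E → match
F → no match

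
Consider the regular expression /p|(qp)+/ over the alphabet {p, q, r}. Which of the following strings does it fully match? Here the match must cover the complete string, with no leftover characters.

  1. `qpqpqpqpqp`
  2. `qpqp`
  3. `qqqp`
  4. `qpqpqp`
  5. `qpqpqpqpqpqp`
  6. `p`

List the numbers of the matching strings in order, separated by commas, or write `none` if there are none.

1, 2, 4, 5, 6

1 → match
2 → match
3 → no match
4 → match
5 → match
6 → match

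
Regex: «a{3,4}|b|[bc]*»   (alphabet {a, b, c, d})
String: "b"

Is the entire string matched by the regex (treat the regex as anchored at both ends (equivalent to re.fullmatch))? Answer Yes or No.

Yes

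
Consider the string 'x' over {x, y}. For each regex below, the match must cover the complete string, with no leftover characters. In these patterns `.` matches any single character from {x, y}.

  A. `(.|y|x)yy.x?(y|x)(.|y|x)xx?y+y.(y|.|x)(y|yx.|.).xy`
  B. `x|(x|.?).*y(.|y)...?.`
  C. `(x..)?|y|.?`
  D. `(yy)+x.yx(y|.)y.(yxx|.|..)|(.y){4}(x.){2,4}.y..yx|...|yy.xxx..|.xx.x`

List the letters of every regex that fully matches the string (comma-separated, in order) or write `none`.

B, C

A → no match — must end with 'xy'
B → match
C → match
D → no match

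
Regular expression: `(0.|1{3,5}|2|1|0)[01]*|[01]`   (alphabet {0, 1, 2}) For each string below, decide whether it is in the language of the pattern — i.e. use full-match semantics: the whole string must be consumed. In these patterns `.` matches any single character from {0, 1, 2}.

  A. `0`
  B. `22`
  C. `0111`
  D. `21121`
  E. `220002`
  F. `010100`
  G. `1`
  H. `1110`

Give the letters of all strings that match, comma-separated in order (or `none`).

A. `0` → match
B. `22` → no match
C. `0111` → match
D. `21121` → no match
E. `220002` → no match
F. `010100` → match
G. `1` → match
H. `1110` → match

A, C, F, G, H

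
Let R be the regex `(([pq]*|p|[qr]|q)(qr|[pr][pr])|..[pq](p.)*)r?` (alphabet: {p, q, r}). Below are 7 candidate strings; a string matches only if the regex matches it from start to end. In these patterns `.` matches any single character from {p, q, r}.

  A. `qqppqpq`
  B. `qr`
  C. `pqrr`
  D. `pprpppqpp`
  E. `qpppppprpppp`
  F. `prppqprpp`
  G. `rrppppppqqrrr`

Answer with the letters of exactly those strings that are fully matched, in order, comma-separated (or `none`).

A, B, C, F

A. `qqppqpq` → match
B. `qr` → match
C. `pqrr` → match
D. `pprpppqpp` → no match
E. `qpppppprpppp` → no match
F. `prppqprpp` → match
G → no match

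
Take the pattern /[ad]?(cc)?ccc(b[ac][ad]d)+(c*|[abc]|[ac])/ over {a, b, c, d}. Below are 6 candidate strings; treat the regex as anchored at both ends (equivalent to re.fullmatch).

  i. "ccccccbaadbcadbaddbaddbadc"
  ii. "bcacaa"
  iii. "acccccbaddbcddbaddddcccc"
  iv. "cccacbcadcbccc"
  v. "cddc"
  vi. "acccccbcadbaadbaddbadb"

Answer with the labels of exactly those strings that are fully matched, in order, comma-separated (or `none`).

i → no match
ii. "bcacaa" → no match
iii → no match
iv → no match
v. "cddc" → no match
vi → no match

none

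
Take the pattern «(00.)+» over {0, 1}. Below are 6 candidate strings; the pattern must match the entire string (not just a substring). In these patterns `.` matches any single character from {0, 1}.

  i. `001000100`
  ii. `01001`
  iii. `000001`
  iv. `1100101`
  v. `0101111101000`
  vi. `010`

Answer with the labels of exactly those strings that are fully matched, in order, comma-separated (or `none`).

i. `001000100` → no match
ii. `01001` → no match — must start with `00`
iii. `000001` → match
iv. `1100101` → no match — must start with `00`
v → no match — must start with `00`
vi. `010` → no match — must start with `00`

iii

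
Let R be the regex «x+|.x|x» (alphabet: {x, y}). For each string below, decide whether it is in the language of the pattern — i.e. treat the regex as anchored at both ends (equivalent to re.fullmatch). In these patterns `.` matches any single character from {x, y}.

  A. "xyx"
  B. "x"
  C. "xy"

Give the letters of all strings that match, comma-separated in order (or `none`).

B

A. "xyx" → no match
B. "x" → match
C. "xy" → no match — must end with "x"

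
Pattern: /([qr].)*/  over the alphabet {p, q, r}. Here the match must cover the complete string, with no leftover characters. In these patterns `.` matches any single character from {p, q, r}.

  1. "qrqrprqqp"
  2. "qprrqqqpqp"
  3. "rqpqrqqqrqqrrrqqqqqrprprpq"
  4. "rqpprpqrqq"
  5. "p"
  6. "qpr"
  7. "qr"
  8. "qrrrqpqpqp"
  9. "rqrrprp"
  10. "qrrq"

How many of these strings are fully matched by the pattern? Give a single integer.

4

1 → no match
2 → match
3 → no match
4 → no match
5 → no match
6 → no match
7 → match
8 → match
9 → no match
10 → match
Total matched: 4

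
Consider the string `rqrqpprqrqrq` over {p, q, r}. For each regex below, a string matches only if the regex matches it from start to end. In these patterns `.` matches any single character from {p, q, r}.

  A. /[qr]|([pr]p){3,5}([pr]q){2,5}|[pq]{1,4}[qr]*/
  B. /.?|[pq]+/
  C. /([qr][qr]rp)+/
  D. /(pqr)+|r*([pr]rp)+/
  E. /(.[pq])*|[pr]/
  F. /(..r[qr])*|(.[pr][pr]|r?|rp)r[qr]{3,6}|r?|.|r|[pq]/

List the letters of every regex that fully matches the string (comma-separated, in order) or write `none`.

A → no match
B → no match
C → no match — must end with `rp`
D → no match
E → match
F → match

E, F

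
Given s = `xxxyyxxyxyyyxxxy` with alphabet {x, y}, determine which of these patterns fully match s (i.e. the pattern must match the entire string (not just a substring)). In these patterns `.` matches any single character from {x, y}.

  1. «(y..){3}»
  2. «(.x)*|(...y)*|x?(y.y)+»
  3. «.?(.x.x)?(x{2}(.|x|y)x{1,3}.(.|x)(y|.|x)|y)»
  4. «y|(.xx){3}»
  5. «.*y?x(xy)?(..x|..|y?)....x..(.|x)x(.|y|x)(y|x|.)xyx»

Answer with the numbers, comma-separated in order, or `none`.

2

1 → no match — must start with `y`
2 → match
3 → no match
4 → no match
5 → no match — must end with `xyx`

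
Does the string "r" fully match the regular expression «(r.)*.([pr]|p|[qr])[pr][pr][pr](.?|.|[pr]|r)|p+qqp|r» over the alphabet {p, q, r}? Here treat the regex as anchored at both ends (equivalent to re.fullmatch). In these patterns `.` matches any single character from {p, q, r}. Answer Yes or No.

Yes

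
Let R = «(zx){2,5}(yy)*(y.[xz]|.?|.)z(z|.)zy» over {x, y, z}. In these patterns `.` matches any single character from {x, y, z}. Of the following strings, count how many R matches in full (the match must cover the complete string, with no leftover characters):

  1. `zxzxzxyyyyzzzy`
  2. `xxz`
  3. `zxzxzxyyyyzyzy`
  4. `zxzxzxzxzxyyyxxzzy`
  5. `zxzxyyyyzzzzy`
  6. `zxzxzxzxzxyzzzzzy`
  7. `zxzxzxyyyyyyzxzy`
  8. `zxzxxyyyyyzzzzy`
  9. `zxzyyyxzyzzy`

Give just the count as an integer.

5

1 → match
2 → no match — must start with `zx`
3 → match
4 → no match
5 → match
6 → match
7 → match
8 → no match
9 → no match
Total matched: 5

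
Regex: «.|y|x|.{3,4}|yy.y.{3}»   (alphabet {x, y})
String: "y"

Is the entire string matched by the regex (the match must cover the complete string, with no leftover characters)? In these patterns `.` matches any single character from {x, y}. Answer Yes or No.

Yes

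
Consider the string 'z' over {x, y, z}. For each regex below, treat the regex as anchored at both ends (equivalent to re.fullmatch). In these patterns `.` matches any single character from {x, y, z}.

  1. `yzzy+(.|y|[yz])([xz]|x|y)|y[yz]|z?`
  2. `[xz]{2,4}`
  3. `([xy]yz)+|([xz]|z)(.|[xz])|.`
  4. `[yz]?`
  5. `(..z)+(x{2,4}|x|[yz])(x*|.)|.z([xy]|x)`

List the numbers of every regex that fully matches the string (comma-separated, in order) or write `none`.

1 → match
2 → no match
3 → match
4 → match
5 → no match

1, 3, 4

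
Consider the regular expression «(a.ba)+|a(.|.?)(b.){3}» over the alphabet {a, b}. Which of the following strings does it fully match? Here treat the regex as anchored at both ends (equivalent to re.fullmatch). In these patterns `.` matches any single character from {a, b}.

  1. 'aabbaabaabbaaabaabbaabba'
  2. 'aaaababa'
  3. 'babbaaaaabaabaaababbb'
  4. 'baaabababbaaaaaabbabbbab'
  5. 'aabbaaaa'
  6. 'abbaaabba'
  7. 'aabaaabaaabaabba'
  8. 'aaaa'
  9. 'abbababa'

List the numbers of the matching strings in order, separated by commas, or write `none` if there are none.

7, 9

1 → no match
2 → no match
3 → no match — must start with 'a'
4 → no match — must start with 'a'
5 → no match
6 → no match
7 → match
8 → no match
9 → match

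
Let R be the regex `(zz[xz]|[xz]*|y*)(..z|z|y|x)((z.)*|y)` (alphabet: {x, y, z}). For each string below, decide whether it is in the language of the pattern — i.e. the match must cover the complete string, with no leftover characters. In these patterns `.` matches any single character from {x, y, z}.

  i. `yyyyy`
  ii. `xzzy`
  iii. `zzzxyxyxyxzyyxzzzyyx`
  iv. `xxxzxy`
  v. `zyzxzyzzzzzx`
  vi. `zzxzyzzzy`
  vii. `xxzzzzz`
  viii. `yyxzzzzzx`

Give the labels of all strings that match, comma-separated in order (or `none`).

i, ii, iv, v, vi, vii, viii

i → match
ii → match
iii → no match
iv → match
v → match
vi → match
vii → match
viii → match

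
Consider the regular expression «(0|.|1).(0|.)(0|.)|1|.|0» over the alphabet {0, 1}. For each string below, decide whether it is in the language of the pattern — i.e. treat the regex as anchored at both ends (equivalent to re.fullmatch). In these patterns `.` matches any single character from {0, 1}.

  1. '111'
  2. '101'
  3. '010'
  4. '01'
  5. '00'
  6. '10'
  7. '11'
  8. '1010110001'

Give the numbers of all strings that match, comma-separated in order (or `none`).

1 → no match
2 → no match
3 → no match
4 → no match
5 → no match
6 → no match
7 → no match
8 → no match

none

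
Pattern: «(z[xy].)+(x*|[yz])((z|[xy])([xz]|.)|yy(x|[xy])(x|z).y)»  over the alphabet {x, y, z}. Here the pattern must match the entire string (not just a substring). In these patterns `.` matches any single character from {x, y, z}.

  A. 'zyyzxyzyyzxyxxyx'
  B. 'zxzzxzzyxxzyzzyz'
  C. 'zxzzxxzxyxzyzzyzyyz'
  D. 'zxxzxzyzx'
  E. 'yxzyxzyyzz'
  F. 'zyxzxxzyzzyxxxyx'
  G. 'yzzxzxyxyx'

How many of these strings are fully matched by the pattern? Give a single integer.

3

A → match
B → no match
C → no match
D → match
E → no match — must start with 'z'
F → match
G → no match — must start with 'z'
Total matched: 3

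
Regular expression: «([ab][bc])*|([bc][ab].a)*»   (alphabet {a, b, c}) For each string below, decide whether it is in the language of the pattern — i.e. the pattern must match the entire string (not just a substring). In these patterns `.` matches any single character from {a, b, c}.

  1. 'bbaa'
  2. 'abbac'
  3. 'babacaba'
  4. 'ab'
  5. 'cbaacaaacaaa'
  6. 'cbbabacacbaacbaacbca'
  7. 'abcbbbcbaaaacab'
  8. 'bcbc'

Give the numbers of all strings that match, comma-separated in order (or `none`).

1, 3, 4, 5, 6, 8

1 → match
2 → no match
3 → match
4 → match
5 → match
6 → match
7 → no match
8 → match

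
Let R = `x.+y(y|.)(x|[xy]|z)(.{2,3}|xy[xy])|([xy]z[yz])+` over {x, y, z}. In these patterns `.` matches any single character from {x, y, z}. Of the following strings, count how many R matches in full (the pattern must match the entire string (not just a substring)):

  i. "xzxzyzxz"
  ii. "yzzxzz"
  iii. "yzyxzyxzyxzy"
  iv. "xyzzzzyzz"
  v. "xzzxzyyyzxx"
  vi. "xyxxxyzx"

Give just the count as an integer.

i → no match
ii → match
iii → match
iv → no match
v → match
vi → no match
Total matched: 3

3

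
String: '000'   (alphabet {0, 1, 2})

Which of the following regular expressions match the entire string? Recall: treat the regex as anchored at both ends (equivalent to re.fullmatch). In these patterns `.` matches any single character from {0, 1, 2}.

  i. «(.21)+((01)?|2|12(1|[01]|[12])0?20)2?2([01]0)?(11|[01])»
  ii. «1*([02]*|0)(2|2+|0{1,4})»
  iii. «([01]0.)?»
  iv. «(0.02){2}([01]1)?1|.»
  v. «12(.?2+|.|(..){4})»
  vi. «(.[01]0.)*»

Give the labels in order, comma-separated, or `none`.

i → no match
ii → match
iii → match
iv → no match
v → no match — must start with '12'
vi → no match

ii, iii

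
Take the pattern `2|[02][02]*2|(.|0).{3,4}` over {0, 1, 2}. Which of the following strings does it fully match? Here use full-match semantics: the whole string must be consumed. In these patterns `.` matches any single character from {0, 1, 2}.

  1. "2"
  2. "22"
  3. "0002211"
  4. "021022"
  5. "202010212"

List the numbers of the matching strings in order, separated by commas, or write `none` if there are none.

1 → match
2 → match
3 → no match
4 → no match
5 → no match

1, 2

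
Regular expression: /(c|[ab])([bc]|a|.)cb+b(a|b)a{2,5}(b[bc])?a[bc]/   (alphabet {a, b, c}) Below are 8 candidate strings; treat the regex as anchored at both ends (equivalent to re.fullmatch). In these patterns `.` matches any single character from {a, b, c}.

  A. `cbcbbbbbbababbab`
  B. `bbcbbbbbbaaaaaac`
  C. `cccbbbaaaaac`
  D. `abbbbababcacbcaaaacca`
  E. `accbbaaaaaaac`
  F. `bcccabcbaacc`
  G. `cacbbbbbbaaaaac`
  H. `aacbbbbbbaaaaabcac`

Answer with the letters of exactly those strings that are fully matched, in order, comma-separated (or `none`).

A → no match
B → match
C → match
D → no match
E → match
F → no match
G → match
H → match

B, C, E, G, H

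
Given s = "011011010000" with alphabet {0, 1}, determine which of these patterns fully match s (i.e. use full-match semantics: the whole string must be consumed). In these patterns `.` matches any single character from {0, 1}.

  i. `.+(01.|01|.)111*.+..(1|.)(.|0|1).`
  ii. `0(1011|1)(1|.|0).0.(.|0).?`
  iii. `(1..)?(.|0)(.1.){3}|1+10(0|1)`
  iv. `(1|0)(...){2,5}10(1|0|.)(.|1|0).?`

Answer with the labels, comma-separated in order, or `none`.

i, iv

i → match
ii → no match
iii → no match
iv → match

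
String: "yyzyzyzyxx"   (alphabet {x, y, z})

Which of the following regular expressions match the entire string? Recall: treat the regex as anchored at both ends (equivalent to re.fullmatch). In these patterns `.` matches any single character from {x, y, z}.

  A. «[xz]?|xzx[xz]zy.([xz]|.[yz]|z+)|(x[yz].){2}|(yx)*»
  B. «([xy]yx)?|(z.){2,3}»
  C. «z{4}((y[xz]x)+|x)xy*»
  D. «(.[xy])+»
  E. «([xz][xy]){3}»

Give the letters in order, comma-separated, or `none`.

A → no match
B → no match
C → no match — must start with "z"
D → match
E → no match

D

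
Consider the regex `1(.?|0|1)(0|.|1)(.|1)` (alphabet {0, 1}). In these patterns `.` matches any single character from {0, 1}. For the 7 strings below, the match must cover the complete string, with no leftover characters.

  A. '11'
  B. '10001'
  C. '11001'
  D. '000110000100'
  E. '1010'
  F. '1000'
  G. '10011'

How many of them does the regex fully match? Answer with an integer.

A → no match
B → no match
C → no match
D → no match — must start with '1'
E → match
F → match
G → no match
Total matched: 2

2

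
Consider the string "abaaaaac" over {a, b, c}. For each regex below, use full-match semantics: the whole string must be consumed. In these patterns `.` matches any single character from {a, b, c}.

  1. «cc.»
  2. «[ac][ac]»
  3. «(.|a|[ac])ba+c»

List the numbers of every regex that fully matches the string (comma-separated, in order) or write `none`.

3

1 → no match — must start with "cc"
2 → no match
3 → match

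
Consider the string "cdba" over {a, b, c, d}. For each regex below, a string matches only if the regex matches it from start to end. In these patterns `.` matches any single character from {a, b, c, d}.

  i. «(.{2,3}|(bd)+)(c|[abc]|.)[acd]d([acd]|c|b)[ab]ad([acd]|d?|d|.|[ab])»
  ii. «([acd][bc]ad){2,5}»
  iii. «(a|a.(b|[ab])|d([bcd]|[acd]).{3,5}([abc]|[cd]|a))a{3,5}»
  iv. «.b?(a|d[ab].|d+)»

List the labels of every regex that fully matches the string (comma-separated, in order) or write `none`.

i → no match
ii → no match — must end with "ad"
iii → no match
iv → match

iv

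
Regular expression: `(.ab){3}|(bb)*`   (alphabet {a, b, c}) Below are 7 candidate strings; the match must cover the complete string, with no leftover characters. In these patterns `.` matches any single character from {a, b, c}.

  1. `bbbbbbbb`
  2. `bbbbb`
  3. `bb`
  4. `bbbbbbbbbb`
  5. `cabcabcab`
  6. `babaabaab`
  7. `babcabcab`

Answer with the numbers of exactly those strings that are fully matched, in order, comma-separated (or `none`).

1. `bbbbbbbb` → match
2. `bbbbb` → no match
3. `bb` → match
4. `bbbbbbbbbb` → match
5. `cabcabcab` → match
6. `babaabaab` → match
7. `babcabcab` → match

1, 3, 4, 5, 6, 7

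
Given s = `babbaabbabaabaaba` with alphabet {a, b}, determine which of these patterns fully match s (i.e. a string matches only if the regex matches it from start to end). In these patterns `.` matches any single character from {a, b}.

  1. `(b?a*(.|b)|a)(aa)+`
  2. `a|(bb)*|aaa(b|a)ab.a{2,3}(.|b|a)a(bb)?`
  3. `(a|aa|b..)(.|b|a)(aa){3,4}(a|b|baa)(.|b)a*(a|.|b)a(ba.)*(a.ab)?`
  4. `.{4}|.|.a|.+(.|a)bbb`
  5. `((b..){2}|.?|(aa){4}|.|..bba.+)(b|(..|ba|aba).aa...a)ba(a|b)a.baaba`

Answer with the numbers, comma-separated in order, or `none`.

1 → no match — must end with `aa`
2 → no match
3 → no match
4 → no match
5 → match

5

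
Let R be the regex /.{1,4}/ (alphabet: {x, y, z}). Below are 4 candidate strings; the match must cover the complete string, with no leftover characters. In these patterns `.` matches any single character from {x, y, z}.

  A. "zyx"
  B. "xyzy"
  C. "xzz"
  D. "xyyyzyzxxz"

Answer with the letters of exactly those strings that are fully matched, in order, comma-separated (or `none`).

A → match
B → match
C → match
D → no match

A, B, C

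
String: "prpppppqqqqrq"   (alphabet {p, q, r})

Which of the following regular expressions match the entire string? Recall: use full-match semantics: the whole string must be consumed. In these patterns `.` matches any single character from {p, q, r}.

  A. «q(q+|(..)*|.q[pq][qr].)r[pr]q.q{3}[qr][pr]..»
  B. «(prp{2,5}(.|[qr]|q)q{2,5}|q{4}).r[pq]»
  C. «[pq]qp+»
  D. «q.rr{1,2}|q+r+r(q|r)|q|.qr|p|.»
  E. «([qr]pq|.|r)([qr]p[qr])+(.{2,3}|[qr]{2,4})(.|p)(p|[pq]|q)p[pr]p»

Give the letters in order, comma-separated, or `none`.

A → no match — must start with "q"
B → match
C → no match — must end with "p"
D → no match
E → no match — must end with "p"

B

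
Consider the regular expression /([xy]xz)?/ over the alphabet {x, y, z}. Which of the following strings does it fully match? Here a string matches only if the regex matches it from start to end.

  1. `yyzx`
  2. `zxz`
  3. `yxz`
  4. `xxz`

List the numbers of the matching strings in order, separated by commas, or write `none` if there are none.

3, 4

1 → no match
2 → no match
3 → match
4 → match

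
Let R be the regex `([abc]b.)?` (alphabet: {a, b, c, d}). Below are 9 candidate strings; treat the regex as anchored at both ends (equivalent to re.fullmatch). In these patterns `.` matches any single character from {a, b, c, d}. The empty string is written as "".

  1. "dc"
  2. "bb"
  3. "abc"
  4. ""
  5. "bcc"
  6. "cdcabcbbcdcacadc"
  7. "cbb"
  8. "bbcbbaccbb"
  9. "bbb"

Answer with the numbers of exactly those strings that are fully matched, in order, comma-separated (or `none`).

3, 4, 7, 9

1. "dc" → no match
2. "bb" → no match
3. "abc" → match
4. "" → match
5. "bcc" → no match
6 → no match
7. "cbb" → match
8. "bbcbbaccbb" → no match
9. "bbb" → match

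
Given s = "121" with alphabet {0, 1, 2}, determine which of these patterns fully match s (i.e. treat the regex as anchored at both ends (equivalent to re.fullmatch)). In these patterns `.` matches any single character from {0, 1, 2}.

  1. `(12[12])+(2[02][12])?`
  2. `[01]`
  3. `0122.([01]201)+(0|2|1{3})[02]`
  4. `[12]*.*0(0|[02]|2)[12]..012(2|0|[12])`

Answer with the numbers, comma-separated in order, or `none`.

1

1 → match
2 → no match
3 → no match — must start with "0122"
4 → no match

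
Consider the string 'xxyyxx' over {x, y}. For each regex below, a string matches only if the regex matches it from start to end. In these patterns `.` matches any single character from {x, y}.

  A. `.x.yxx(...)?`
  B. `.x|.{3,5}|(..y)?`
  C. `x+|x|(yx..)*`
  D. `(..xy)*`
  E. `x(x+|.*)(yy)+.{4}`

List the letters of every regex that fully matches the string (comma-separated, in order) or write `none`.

A

A → match
B → no match
C → no match
D → no match
E → no match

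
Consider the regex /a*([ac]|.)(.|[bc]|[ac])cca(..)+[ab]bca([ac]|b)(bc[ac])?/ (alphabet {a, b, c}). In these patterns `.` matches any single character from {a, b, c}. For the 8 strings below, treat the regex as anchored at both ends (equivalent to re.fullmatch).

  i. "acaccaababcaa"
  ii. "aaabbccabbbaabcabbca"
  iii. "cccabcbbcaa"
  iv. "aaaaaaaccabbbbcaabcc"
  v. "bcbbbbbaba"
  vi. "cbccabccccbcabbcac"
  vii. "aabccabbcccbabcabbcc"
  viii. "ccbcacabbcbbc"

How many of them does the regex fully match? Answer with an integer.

i → match
ii → match
iii → no match
iv → match
v → no match
vi → match
vii → match
viii → no match
Total matched: 5

5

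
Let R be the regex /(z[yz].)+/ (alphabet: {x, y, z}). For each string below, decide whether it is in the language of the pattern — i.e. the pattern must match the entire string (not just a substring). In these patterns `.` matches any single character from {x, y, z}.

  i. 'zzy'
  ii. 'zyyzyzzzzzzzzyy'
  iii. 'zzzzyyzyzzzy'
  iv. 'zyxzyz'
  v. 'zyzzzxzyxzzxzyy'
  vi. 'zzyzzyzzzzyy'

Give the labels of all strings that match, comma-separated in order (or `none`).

i, ii, iii, iv, v, vi

i. 'zzy' → match
ii → match
iii. 'zzzzyyzyzzzy' → match
iv. 'zyxzyz' → match
v → match
vi. 'zzyzzyzzzzyy' → match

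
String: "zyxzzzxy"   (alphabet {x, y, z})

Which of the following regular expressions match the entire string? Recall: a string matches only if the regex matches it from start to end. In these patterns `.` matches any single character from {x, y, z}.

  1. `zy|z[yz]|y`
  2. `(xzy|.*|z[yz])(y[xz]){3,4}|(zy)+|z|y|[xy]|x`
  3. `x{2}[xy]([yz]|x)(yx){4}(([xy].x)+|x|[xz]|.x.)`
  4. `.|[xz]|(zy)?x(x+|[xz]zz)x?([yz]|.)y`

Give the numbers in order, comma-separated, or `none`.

1 → no match
2 → no match
3 → no match — must start with "x"
4 → match

4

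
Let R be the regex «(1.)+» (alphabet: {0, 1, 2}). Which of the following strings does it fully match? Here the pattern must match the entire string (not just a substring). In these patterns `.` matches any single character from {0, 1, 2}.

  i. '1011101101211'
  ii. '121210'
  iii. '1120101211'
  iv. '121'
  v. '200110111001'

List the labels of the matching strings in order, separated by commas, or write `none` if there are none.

i → no match
ii → match
iii → no match
iv → no match
v → no match — must start with '1'

ii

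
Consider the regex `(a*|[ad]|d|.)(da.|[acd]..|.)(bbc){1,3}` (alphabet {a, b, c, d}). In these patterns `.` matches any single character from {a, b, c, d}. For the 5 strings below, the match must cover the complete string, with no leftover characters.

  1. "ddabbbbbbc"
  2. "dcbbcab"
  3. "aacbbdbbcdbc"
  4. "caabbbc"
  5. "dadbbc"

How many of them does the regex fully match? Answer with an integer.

2

1 → no match
2 → no match — must end with "bbc"
3 → no match — must end with "bbc"
4 → match
5 → match
Total matched: 2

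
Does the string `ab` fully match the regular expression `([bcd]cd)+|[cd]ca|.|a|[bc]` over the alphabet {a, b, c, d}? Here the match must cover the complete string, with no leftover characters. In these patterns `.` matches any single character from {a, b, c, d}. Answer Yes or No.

No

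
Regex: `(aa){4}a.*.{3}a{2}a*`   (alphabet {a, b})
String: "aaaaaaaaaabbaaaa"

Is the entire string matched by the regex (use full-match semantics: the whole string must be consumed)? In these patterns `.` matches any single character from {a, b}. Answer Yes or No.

Yes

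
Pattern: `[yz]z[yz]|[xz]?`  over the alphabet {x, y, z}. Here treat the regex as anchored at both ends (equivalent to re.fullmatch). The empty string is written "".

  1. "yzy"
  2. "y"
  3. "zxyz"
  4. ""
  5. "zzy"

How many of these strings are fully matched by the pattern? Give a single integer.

1 → match
2 → no match
3 → no match
4 → match
5 → match
Total matched: 3

3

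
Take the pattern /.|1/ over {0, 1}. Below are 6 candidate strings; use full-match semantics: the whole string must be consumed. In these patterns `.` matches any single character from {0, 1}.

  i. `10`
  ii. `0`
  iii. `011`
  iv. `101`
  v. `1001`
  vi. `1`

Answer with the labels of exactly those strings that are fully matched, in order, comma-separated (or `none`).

ii, vi

i → no match
ii → match
iii → no match
iv → no match
v → no match
vi → match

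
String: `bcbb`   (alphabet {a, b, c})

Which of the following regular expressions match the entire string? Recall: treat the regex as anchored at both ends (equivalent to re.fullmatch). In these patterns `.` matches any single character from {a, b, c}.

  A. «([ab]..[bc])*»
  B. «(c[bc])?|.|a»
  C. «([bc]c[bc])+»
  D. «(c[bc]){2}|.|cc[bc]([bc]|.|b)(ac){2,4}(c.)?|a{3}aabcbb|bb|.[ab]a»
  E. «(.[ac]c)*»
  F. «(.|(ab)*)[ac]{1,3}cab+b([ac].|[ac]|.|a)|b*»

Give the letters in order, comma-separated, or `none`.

A → match
B → no match
C → no match
D → no match
E → no match
F → no match

A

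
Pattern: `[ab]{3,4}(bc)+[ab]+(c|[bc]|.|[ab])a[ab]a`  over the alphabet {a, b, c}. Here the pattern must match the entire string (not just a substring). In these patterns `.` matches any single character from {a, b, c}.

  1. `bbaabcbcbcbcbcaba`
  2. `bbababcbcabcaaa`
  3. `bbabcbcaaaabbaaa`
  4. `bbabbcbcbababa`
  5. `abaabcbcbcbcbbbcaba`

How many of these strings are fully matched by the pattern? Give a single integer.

4

1 → match
2 → no match
3 → match
4 → match
5 → match
Total matched: 4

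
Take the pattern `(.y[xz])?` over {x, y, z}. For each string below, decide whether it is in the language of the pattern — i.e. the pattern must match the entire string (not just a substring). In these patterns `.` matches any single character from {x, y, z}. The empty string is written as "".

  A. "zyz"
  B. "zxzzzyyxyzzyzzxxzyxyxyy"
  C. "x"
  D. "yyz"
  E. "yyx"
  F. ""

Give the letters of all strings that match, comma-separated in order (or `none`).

A → match
B → no match
C → no match
D → match
E → match
F → match

A, D, E, F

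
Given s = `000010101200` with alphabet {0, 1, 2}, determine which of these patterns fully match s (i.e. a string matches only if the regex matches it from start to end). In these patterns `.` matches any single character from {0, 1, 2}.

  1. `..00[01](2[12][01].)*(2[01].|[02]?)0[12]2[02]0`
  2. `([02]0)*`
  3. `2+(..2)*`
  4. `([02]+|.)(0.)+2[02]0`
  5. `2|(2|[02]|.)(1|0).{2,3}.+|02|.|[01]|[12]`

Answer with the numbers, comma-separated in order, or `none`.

1 → no match
2 → no match
3 → no match — must start with `2`
4 → match
5 → match

4, 5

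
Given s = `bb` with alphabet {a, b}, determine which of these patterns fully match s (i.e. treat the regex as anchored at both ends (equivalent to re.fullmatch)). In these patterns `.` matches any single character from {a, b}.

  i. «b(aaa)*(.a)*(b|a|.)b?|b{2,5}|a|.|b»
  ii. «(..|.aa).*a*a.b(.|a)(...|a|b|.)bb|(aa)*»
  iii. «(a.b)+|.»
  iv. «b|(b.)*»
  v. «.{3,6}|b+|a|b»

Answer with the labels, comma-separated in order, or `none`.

i, iv, v

i → match
ii → no match
iii → no match
iv → match
v → match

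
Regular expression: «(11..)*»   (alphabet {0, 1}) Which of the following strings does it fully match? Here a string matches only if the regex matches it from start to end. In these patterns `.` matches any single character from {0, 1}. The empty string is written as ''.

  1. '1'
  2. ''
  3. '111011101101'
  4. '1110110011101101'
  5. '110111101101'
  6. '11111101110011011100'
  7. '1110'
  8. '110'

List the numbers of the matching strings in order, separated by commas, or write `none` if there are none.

2, 3, 4, 5, 6, 7

1. '1' → no match
2. '' → match
3. '111011101101' → match
4 → match
5. '110111101101' → match
6 → match
7. '1110' → match
8. '110' → no match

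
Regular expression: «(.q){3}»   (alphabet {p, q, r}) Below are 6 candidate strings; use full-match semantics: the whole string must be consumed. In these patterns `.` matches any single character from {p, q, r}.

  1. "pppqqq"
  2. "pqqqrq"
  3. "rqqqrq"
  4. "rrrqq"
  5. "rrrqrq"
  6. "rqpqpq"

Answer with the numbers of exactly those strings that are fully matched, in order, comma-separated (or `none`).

2, 3, 6

1 → no match
2 → match
3 → match
4 → no match
5 → no match
6 → match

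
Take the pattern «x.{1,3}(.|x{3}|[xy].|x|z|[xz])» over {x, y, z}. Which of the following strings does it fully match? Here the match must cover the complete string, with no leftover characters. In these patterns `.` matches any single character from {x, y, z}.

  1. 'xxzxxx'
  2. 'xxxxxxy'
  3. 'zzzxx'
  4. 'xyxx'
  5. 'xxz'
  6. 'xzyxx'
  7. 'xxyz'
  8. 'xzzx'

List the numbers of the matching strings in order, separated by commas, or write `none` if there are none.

1. 'xxzxxx' → match
2. 'xxxxxxy' → no match
3. 'zzzxx' → no match — must start with 'x'
4. 'xyxx' → match
5. 'xxz' → match
6. 'xzyxx' → match
7. 'xxyz' → match
8. 'xzzx' → match

1, 4, 5, 6, 7, 8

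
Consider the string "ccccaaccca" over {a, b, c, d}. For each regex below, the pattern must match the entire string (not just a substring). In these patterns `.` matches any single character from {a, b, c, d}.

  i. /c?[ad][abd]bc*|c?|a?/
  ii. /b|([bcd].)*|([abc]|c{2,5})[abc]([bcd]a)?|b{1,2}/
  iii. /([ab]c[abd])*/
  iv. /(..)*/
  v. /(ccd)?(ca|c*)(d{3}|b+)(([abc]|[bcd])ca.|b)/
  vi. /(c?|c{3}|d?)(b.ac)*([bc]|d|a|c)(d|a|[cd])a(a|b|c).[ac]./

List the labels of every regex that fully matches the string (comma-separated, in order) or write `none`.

iv, vi

i → no match
ii → no match
iii → no match
iv → match
v → no match
vi → match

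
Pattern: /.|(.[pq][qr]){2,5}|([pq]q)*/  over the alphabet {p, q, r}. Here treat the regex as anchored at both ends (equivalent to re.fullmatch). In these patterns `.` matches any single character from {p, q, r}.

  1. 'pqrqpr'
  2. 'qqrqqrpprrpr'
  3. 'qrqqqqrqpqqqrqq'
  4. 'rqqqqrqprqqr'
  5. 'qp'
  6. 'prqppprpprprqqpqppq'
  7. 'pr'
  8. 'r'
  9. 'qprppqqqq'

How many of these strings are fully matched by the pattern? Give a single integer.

1. 'pqrqpr' → match
2. 'qqrqqrpprrpr' → match
3 → no match
4. 'rqqqqrqprqqr' → match
5. 'qp' → no match
6 → no match
7. 'pr' → no match
8. 'r' → match
9. 'qprppqqqq' → match
Total matched: 5

5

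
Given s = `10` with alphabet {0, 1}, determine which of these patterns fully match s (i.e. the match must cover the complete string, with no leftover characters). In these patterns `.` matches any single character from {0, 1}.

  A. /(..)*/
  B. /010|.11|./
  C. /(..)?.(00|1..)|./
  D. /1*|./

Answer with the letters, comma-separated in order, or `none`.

A → match
B → no match
C → no match
D → no match

A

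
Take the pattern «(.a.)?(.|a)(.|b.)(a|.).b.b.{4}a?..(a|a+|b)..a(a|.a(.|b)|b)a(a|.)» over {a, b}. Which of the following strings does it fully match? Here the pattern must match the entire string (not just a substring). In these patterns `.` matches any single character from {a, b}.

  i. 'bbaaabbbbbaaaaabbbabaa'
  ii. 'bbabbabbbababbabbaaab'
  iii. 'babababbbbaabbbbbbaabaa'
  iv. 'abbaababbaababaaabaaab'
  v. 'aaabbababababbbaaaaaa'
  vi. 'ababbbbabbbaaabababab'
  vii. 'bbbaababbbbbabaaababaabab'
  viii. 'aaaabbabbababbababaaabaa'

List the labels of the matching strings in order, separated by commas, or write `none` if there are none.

i → match
ii → match
iii → match
iv → match
v → match
vi → match
vii → no match
viii → match

i, ii, iii, iv, v, vi, viii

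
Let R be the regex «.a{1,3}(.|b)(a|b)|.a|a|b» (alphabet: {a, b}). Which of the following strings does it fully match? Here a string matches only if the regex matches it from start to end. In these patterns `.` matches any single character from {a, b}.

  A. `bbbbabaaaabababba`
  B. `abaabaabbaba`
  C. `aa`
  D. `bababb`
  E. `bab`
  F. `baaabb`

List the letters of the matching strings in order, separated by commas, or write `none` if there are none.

A → no match
B. `abaabaabbaba` → no match
C. `aa` → match
D. `bababb` → no match
E. `bab` → no match
F. `baaabb` → match

C, F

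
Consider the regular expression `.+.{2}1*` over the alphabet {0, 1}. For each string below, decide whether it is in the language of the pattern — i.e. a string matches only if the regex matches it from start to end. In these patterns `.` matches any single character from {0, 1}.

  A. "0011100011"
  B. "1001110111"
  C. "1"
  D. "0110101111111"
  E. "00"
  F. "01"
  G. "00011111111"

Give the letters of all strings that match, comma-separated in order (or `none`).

A, B, D, G

A → match
B → match
C → no match
D → match
E → no match
F → no match
G → match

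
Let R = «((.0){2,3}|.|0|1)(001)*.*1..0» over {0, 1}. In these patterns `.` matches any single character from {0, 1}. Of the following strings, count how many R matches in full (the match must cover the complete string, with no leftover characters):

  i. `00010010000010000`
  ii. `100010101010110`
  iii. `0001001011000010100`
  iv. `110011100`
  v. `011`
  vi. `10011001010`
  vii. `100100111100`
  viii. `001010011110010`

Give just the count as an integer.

i → no match
ii → no match
iii → no match
iv. `110011100` → match
v. `011` → no match — must end with `0`
vi. `10011001010` → match
vii. `100100111100` → match
viii → no match
Total matched: 3

3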